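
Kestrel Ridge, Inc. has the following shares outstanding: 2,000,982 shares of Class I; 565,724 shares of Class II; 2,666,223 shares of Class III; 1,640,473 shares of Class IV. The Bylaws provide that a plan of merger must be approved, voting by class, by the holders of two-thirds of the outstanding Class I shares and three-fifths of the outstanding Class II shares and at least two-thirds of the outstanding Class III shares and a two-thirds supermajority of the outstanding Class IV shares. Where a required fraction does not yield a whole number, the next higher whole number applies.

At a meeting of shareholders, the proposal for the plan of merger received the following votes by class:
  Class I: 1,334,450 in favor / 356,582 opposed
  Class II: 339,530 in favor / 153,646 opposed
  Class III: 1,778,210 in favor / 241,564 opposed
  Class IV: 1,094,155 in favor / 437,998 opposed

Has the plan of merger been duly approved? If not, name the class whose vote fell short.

Approved — every class gave the required vote.

Class I: 2/3 of 2000982 = 1333988; 1,333,988 required, 1,334,450 in favor — approved.
Class II: 3/5 of 565724 = 339434.40, rounded up to 339435; 339,435 required, 339,530 in favor — approved.
Class III: 2/3 of 2666223 = 1777482; 1,777,482 required, 1,778,210 in favor — approved.
Class IV: 2/3 of 1640473 = 1093648.67, rounded up to 1093649; 1,093,649 required, 1,094,155 in favor — approved.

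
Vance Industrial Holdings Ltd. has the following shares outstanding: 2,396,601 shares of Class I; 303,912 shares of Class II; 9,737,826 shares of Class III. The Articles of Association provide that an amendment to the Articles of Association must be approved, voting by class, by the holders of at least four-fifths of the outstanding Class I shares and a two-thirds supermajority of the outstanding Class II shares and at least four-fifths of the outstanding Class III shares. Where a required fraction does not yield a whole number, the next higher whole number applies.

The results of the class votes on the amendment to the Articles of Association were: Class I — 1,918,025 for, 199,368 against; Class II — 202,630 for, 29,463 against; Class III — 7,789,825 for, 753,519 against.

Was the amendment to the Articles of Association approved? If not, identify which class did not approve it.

Not approved — the Class III shares did not give the required vote.

Class I: 4/5 of 2396601 = 1917280.80, rounded up to 1917281; 1,917,281 required, 1,918,025 in favor — approved.
Class II: 2/3 of 303912 = 202608; 202,608 required, 202,630 in favor — approved.
Class III: 4/5 of 9737826 = 7790260.80, rounded up to 7790261; 7,790,261 required, 7,789,825 in favor — not approved.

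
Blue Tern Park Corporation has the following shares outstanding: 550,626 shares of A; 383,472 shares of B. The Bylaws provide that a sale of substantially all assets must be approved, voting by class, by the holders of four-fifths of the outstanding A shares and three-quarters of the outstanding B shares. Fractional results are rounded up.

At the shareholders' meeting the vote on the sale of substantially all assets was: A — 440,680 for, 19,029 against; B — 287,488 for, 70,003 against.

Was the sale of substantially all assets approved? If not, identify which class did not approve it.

Not approved — the B shares did not give the required vote.

A: 4/5 of 550626 = 440500.80, rounded up to 440501; 440,501 required, 440,680 in favor — approved.
B: 3/4 of 383472 = 287604; 287,604 required, 287,488 in favor — not approved.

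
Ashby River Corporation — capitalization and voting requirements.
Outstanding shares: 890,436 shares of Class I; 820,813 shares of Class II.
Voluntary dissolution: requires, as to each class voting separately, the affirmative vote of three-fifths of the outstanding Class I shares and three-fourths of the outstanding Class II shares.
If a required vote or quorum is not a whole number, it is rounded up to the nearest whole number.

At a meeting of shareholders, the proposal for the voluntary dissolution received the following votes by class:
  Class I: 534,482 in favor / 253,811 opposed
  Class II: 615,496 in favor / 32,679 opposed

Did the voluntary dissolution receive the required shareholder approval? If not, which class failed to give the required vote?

Not approved — the Class II shares did not give the required vote.

Class I: 3/5 of 890436 = 534261.60, rounded up to 534262; 534,262 required, 534,482 in favor — approved.
Class II: 3/4 of 820813 = 615609.75, rounded up to 615610; 615,610 required, 615,496 in favor — not approved.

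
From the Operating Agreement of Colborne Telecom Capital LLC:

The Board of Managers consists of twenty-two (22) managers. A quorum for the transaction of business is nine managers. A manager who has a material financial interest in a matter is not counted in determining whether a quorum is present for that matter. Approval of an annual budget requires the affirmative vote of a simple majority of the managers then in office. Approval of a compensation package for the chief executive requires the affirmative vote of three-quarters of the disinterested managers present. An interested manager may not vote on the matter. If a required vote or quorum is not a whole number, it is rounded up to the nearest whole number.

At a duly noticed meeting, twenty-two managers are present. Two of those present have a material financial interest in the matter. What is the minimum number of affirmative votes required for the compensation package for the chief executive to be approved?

15

The compensation package for the chief executive requires three-fourths of the disinterested managers present (22 − 2 = 20).
3/4 of 20 = 15.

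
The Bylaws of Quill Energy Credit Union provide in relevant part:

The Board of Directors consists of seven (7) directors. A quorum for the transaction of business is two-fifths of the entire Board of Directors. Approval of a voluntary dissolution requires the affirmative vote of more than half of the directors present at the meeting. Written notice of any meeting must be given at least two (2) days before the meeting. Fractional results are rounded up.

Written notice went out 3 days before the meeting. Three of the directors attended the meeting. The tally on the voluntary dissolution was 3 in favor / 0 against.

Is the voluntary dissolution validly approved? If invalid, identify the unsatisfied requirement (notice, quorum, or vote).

Notice: 3 days given; 2 required (3 ≥ 2). Satisfied.
Quorum: 3 present; quorum is 3. Satisfied.
Vote: the voluntary dissolution requires a majority of the directors present (3). A majority of 3 is 2, so 2 affirmative votes are needed; 3 voted in favor. Satisfied.

Valid — all requirements satisfied.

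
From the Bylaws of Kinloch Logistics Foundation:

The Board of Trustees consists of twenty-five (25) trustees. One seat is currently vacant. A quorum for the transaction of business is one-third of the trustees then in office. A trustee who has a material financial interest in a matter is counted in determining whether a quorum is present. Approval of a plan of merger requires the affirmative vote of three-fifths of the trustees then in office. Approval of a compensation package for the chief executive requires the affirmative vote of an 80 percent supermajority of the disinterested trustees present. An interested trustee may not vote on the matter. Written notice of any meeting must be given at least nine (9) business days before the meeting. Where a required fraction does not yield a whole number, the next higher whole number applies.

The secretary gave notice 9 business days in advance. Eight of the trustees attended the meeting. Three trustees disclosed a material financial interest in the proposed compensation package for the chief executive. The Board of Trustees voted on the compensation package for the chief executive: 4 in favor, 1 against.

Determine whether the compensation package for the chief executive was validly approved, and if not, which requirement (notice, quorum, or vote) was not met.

Valid — all requirements satisfied.

Notice: 9 business days given; 9 required (9 ≥ 9). Satisfied.
Quorum: 8 present (interested trustees count toward quorum); quorum is 8. Satisfied.
Vote: the compensation package for the chief executive requires four-fifths of the disinterested trustees present (8 − 3 = 5). 4/5 of 5 = 4, so 4 affirmative votes are needed; 4 voted in favor. Satisfied.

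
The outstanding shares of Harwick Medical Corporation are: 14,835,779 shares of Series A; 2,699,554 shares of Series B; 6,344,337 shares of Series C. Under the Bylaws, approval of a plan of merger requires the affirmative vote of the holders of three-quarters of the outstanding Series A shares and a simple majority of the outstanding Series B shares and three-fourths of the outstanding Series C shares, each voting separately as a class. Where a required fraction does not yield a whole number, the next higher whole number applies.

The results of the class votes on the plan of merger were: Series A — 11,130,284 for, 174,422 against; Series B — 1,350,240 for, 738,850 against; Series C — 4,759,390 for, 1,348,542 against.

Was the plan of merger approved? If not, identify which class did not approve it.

Approved — every class gave the required vote.

Series A: 3/4 of 14835779 = 11126834.25, rounded up to 11126835; 11,126,835 required, 11,130,284 in favor — approved.
Series B: a majority of 2699554 is 1349778; 1,349,778 required, 1,350,240 in favor — approved.
Series C: 3/4 of 6344337 = 4758252.75, rounded up to 4758253; 4,758,253 required, 4,759,390 in favor — approved.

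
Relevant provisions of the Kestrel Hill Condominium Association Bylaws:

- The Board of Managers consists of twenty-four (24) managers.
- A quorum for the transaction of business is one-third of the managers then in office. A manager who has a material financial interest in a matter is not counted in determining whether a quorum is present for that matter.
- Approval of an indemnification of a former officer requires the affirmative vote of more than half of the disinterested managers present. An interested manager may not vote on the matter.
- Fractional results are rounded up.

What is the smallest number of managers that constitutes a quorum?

8

1/3 of 24 = 8.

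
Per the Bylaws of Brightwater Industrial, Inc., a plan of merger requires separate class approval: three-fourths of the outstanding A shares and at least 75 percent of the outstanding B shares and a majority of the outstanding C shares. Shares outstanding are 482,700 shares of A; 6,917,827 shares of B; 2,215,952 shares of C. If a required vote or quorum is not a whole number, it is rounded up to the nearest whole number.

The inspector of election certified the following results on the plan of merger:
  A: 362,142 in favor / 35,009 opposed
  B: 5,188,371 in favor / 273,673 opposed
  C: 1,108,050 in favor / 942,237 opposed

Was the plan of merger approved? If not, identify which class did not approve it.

Approved — every class gave the required vote.

A: 3/4 of 482700 = 362025; 362,025 required, 362,142 in favor — approved.
B: 3/4 of 6917827 = 5188370.25, rounded up to 5188371; 5,188,371 required, 5,188,371 in favor — approved.
C: a majority of 2215952 is 1107977; 1,107,977 required, 1,108,050 in favor — approved.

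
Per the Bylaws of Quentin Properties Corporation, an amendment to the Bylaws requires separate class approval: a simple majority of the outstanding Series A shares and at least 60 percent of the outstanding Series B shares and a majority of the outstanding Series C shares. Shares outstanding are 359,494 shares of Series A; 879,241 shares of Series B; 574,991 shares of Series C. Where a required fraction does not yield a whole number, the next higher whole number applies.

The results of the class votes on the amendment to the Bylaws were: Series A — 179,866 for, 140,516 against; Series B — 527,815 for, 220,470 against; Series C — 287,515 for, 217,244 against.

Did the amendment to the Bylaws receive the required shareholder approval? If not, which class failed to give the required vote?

Series A: a majority of 359494 is 179748; 179,748 required, 179,866 in favor — approved.
Series B: 3/5 of 879241 = 527544.60, rounded up to 527545; 527,545 required, 527,815 in favor — approved.
Series C: a majority of 574991 is 287496; 287,496 required, 287,515 in favor — approved.

Approved — every class gave the required vote.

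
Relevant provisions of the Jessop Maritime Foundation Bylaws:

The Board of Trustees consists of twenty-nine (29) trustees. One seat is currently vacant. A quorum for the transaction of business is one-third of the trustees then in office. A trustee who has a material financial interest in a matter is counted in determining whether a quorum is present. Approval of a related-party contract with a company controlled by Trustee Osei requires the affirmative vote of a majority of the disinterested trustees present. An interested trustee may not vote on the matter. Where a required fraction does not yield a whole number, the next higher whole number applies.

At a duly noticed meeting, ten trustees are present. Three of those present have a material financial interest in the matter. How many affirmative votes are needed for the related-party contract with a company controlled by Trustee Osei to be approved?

The related-party contract with a company controlled by Trustee Osei requires a majority of the disinterested trustees present (10 − 3 = 7).
A majority of 7 is 4.

4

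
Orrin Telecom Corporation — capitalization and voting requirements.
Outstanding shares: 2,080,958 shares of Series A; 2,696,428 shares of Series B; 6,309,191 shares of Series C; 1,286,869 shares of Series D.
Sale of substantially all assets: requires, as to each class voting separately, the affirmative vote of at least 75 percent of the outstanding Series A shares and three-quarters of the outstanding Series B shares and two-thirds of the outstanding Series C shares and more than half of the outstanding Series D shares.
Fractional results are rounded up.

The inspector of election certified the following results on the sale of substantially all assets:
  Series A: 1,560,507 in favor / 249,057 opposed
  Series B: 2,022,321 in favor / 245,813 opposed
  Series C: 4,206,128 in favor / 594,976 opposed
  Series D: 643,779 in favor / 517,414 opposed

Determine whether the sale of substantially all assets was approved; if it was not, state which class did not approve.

Series A: 3/4 of 2080958 = 1560718.50, rounded up to 1560719; 1,560,719 required, 1,560,507 in favor — not approved.
Series B: 3/4 of 2696428 = 2022321; 2,022,321 required, 2,022,321 in favor — approved.
Series C: 2/3 of 6309191 = 4206127.33, rounded up to 4206128; 4,206,128 required, 4,206,128 in favor — approved.
Series D: a majority of 1286869 is 643435; 643,435 required, 643,779 in favor — approved.

Not approved — the Series A shares did not give the required vote.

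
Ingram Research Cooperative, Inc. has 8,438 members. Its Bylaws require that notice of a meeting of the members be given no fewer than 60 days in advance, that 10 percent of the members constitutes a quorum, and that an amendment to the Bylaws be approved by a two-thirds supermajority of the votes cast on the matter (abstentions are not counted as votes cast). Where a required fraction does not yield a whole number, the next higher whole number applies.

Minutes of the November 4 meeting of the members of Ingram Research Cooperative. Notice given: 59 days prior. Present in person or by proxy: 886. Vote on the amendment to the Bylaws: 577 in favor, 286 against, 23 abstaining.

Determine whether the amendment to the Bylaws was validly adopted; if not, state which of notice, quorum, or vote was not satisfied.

Notice: 59 days given; 60 required. Not satisfied.
Quorum: 10% of 8,438 = 843.80, rounded up to 844; 886 present. Satisfied.
Vote: requires two-thirds of the votes cast (886 − 23 abstaining = 863); 2/3 of 863 = 575.33, rounded up to 576, so 576 needed; 577 in favor. Satisfied.

Invalid — notice requirement not satisfied.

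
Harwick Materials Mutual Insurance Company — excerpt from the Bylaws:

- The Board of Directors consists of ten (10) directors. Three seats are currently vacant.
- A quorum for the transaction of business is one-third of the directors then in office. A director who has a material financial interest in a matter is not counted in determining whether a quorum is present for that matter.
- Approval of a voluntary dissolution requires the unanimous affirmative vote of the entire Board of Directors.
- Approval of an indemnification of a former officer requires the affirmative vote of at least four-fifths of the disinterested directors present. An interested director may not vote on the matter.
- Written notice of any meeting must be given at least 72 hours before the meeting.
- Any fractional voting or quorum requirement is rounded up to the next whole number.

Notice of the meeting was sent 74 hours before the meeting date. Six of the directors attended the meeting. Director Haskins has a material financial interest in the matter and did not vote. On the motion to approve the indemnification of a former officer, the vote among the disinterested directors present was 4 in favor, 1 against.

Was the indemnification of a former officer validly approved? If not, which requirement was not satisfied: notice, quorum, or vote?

Valid — all requirements satisfied.

Notice: 74 hours given; 72 required (74 ≥ 72). Satisfied.
Quorum: 6 present, but the 1 interested director does not count, leaving 5. Quorum is 3. Satisfied.
Vote: the indemnification of a former officer requires four-fifths of the disinterested directors present (6 − 1 = 5). 4/5 of 5 = 4, so 4 affirmative votes are needed; 4 voted in favor. Satisfied.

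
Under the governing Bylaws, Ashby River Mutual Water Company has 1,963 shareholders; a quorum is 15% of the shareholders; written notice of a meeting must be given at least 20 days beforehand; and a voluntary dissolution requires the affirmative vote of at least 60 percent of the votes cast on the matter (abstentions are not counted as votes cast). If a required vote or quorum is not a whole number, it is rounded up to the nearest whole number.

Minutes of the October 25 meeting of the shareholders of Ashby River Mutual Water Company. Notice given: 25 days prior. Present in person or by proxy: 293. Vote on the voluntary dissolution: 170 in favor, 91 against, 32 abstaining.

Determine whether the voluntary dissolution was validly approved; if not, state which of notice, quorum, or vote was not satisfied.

Notice: 25 days given; 20 required. Satisfied.
Quorum: 15% of 1,963 = 294.45, rounded up to 295; 293 present. Not satisfied.
Vote: requires three-fifths of the votes cast (293 − 32 abstaining = 261); 3/5 of 261 = 156.60, rounded up to 157, so 157 needed; 170 in favor. Satisfied.

Invalid — quorum requirement not satisfied.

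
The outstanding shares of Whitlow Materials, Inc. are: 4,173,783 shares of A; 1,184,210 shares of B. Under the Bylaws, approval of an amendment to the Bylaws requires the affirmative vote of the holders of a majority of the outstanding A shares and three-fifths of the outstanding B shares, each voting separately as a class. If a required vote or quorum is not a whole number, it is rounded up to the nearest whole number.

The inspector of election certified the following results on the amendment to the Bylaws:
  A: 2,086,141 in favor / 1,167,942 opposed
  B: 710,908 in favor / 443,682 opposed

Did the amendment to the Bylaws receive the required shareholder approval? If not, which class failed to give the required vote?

A: a majority of 4173783 is 2086892; 2,086,892 required, 2,086,141 in favor — not approved.
B: 3/5 of 1184210 = 710526; 710,526 required, 710,908 in favor — approved.

Not approved — the A shares did not give the required vote.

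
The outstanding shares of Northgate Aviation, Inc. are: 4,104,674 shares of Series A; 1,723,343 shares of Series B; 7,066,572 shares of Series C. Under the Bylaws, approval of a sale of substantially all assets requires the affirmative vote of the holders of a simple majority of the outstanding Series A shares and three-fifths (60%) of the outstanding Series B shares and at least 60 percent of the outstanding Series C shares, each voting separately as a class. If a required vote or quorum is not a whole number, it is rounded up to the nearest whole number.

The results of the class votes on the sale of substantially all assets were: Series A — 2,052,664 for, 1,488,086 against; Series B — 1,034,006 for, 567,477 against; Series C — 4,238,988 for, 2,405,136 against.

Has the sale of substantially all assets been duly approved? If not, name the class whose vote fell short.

Not approved — the Series C shares did not give the required vote.

Series A: a majority of 4104674 is 2052338; 2,052,338 required, 2,052,664 in favor — approved.
Series B: 3/5 of 1723343 = 1034005.80, rounded up to 1034006; 1,034,006 required, 1,034,006 in favor — approved.
Series C: 3/5 of 7066572 = 4239943.20, rounded up to 4239944; 4,239,944 required, 4,238,988 in favor — not approved.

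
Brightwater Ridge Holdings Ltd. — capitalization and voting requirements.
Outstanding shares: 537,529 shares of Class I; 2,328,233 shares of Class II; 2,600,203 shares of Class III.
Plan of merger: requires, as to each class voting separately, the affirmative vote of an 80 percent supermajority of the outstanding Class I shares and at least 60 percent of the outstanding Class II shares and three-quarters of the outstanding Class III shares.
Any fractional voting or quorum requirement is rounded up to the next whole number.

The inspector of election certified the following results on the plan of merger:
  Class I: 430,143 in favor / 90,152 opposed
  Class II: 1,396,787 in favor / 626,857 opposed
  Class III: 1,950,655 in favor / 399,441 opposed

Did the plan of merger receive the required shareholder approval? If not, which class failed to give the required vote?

Class I: 4/5 of 537529 = 430023.20, rounded up to 430024; 430,024 required, 430,143 in favor — approved.
Class II: 3/5 of 2328233 = 1396939.80, rounded up to 1396940; 1,396,940 required, 1,396,787 in favor — not approved.
Class III: 3/4 of 2600203 = 1950152.25, rounded up to 1950153; 1,950,153 required, 1,950,655 in favor — approved.

Not approved — the Class II shares did not give the required vote.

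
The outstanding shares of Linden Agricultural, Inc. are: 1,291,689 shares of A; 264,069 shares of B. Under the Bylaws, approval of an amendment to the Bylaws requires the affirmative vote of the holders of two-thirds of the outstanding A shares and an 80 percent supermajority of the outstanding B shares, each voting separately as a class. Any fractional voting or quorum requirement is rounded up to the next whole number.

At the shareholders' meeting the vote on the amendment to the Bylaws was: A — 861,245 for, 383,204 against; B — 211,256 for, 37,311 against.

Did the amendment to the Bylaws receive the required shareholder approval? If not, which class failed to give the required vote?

A: 2/3 of 1291689 = 861126; 861,126 required, 861,245 in favor — approved.
B: 4/5 of 264069 = 211255.20, rounded up to 211256; 211,256 required, 211,256 in favor — approved.

Approved — every class gave the required vote.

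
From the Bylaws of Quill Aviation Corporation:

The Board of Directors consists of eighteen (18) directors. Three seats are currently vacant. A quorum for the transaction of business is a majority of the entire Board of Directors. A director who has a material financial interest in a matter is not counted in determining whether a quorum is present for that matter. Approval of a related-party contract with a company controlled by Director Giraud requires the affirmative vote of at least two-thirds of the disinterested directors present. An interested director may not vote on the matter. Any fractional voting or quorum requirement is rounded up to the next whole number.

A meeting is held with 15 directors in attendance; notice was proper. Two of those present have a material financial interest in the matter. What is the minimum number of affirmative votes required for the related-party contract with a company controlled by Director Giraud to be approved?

The related-party contract with a company controlled by Director Giraud requires two-thirds of the disinterested directors present (15 − 2 = 13).
2/3 of 13 = 8.67, rounded up to 9.

9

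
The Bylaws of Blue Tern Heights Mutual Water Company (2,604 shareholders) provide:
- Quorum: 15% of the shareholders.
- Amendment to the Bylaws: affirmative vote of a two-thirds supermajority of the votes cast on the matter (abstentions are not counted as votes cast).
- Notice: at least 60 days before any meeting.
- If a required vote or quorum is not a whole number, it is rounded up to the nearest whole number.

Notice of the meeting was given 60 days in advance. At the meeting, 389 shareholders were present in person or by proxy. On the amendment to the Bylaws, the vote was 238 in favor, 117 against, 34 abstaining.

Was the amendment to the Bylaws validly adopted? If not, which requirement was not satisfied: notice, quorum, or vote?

Invalid — quorum requirement not satisfied.

Notice: 60 days given; 60 required. Satisfied.
Quorum: 15% of 2,604 = 390.60, rounded up to 391; 389 present. Not satisfied.
Vote: requires two-thirds of the votes cast (389 − 34 abstaining = 355); 2/3 of 355 = 236.67, rounded up to 237, so 237 needed; 238 in favor. Satisfied.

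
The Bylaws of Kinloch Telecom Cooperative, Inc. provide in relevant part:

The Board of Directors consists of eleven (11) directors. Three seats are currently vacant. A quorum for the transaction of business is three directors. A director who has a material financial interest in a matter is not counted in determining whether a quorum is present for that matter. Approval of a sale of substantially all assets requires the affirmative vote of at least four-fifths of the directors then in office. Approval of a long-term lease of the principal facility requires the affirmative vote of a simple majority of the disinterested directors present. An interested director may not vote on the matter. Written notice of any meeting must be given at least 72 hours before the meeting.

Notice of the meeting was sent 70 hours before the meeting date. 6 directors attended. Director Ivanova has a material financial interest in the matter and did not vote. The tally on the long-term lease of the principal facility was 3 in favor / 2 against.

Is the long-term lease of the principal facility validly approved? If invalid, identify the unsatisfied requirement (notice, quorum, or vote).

Notice: 70 hours given; 72 required (70 < 72). Not satisfied.
Quorum: 6 present, but the 1 interested director does not count, leaving 5. Quorum is 3. Satisfied.
Vote: the long-term lease of the principal facility requires a majority of the disinterested directors present (6 − 1 = 5). A majority of 5 is 3, so 3 affirmative votes are needed; 3 voted in favor. Satisfied.

Invalid — notice requirement not satisfied.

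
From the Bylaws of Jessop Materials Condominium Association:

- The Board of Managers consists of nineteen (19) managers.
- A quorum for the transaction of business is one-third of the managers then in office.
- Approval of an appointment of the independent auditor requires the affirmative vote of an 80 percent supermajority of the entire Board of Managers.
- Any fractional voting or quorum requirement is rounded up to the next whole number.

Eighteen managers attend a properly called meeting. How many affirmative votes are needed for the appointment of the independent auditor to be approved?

16

The appointment of the independent auditor requires four-fifths of the entire Board of Managers (19).
4/5 of 19 = 15.20, rounded up to 16.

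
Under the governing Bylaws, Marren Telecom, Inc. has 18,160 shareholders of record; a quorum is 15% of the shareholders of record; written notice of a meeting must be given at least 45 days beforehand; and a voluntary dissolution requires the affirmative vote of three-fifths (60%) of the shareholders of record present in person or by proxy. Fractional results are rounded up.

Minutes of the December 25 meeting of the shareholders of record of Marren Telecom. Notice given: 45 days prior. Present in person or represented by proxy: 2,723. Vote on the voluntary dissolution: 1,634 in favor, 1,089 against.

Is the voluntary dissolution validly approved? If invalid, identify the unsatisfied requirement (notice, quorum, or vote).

Notice: 45 days given; 45 required. Satisfied.
Quorum: 15% of 18,160 = 2,724; 2,723 present. Not satisfied.
Vote: requires three-fifths of those present (2,723); 3/5 of 2723 = 1633.80, rounded up to 1634, so 1,634 needed; 1,634 in favor. Satisfied.

Invalid — quorum requirement not satisfied.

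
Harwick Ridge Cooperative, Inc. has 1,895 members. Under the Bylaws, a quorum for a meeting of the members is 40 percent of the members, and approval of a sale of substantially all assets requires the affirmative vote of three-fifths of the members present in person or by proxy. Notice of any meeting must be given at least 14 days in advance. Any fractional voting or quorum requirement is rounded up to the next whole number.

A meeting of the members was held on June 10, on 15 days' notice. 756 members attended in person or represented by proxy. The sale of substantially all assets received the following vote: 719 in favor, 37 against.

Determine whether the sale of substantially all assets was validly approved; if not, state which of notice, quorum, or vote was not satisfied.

Notice: 15 days given; 14 required. Satisfied.
Quorum: 40% of 1,895 = 758; 756 present. Not satisfied.
Vote: requires three-fifths of those present (756); 3/5 of 756 = 453.60, rounded up to 454, so 454 needed; 719 in favor. Satisfied.

Invalid — quorum requirement not satisfied.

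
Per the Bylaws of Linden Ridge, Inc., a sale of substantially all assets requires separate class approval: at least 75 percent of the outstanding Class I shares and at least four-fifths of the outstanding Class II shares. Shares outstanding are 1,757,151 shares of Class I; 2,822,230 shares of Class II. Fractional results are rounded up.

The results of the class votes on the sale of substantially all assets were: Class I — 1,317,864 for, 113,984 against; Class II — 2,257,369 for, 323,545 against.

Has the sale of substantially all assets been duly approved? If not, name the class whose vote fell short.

Not approved — the Class II shares did not give the required vote.

Class I: 3/4 of 1757151 = 1317863.25, rounded up to 1317864; 1,317,864 required, 1,317,864 in favor — approved.
Class II: 4/5 of 2822230 = 2257784; 2,257,784 required, 2,257,369 in favor — not approved.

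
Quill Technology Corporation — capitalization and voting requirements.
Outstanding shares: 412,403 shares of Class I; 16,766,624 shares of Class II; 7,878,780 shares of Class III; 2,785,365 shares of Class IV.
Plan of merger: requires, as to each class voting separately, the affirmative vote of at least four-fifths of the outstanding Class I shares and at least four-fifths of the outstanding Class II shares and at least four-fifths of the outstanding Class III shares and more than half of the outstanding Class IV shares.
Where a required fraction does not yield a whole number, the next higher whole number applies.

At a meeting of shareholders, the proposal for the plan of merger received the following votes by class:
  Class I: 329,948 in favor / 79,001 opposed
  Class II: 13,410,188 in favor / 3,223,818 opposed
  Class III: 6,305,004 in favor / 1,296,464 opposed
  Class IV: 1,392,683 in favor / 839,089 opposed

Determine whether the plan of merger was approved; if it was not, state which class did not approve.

Not approved — the Class II shares did not give the required vote.

Class I: 4/5 of 412403 = 329922.40, rounded up to 329923; 329,923 required, 329,948 in favor — approved.
Class II: 4/5 of 16766624 = 13413299.20, rounded up to 13413300; 13,413,300 required, 13,410,188 in favor — not approved.
Class III: 4/5 of 7878780 = 6303024; 6,303,024 required, 6,305,004 in favor — approved.
Class IV: a majority of 2785365 is 1392683; 1,392,683 required, 1,392,683 in favor — approved.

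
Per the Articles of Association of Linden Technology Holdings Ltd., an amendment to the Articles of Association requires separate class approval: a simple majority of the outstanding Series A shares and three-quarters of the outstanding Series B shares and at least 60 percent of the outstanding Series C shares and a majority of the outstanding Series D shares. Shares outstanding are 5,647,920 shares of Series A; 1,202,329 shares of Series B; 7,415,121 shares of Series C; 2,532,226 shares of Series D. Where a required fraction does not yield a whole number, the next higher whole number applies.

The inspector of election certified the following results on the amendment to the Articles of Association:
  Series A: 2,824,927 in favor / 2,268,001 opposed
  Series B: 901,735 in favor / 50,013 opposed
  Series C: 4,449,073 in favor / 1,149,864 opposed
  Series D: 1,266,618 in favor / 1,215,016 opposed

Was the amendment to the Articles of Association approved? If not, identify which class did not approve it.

Not approved — the Series B shares did not give the required vote.

Series A: a majority of 5647920 is 2823961; 2,823,961 required, 2,824,927 in favor — approved.
Series B: 3/4 of 1202329 = 901746.75, rounded up to 901747; 901,747 required, 901,735 in favor — not approved.
Series C: 3/5 of 7415121 = 4449072.60, rounded up to 4449073; 4,449,073 required, 4,449,073 in favor — approved.
Series D: a majority of 2532226 is 1266114; 1,266,114 required, 1,266,618 in favor — approved.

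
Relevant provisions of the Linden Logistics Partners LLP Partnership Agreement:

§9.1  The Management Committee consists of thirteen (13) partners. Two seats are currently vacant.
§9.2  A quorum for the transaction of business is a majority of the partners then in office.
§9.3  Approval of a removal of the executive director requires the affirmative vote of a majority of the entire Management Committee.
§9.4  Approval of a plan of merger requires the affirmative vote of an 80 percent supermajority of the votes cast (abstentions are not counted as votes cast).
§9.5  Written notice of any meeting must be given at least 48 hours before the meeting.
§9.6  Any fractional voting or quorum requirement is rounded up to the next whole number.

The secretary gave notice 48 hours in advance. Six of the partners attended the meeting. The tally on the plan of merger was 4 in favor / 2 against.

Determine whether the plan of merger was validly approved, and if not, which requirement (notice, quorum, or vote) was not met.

Notice: 48 hours given; 48 required (48 ≥ 48). Satisfied.
Quorum: 6 present; quorum is 6. Satisfied.
Vote: the plan of merger requires four-fifths of the votes cast (6). 4/5 of 6 = 4.80, rounded up to 5, so 5 affirmative votes are needed; 4 voted in favor. Not satisfied.

Invalid — vote requirement not satisfied.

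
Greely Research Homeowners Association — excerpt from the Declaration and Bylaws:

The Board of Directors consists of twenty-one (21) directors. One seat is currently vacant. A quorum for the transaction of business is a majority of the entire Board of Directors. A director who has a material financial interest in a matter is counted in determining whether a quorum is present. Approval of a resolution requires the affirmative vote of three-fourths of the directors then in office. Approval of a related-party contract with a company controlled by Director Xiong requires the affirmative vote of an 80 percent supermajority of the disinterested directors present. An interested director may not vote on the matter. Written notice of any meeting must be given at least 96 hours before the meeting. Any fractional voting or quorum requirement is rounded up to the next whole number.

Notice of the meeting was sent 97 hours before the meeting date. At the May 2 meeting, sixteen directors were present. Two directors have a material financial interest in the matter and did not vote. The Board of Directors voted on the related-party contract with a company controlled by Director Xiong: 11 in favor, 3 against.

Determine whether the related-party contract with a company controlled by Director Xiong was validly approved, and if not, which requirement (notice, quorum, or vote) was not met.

Invalid — vote requirement not satisfied.

Notice: 97 hours given; 96 required (97 ≥ 96). Satisfied.
Quorum: 16 present (interested directors count toward quorum); quorum is 11. Satisfied.
Vote: the related-party contract with a company controlled by Director Xiong requires four-fifths of the disinterested directors present (16 − 2 = 14). 4/5 of 14 = 11.20, rounded up to 12, so 12 affirmative votes are needed; 11 voted in favor. Not satisfied.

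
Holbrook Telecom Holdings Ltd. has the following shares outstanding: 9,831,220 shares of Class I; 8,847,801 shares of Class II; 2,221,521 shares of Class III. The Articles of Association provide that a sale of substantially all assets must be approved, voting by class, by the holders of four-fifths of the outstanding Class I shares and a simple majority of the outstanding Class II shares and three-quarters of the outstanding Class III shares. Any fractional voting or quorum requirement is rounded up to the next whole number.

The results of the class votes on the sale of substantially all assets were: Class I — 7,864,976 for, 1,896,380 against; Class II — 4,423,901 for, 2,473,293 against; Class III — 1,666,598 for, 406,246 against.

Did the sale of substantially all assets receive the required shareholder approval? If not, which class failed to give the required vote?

Class I: 4/5 of 9831220 = 7864976; 7,864,976 required, 7,864,976 in favor — approved.
Class II: a majority of 8847801 is 4423901; 4,423,901 required, 4,423,901 in favor — approved.
Class III: 3/4 of 2221521 = 1666140.75, rounded up to 1666141; 1,666,141 required, 1,666,598 in favor — approved.

Approved — every class gave the required vote.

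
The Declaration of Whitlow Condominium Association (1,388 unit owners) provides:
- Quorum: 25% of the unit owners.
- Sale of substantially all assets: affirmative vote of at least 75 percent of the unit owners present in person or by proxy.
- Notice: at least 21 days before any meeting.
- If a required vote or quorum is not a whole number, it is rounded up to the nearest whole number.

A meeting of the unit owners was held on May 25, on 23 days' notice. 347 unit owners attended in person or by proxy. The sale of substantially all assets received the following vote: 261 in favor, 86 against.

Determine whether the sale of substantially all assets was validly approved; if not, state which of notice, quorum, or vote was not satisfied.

Notice: 23 days given; 21 required. Satisfied.
Quorum: 25% of 1,388 = 347; 347 present. Satisfied.
Vote: requires three-fourths of those present (347); 3/4 of 347 = 260.25, rounded up to 261, so 261 needed; 261 in favor. Satisfied.

Valid — all requirements satisfied.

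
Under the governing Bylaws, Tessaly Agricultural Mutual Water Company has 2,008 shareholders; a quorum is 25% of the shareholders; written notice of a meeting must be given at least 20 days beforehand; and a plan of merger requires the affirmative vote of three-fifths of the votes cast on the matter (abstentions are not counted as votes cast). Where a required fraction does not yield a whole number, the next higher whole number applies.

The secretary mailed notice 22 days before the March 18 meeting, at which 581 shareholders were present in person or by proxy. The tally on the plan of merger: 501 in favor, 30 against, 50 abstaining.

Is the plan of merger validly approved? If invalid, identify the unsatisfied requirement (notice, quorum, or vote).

Valid — all requirements satisfied.

Notice: 22 days given; 20 required. Satisfied.
Quorum: 25% of 2,008 = 502; 581 present. Satisfied.
Vote: requires three-fifths of the votes cast (581 − 50 abstaining = 531); 3/5 of 531 = 318.60, rounded up to 319, so 319 needed; 501 in favor. Satisfied.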